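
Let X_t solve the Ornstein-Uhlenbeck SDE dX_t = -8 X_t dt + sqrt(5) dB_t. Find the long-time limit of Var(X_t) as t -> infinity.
lim Var(X_t) = 5/16

The OU SDE dX = -theta X dt + sigma dB admits the integrating factor exp(theta t): d(exp(theta t) X_t) = sigma exp(theta t) dB_t. Integrating from 0 to t gives X_t = x_0 * exp(-theta t) + sigma * int_0^t exp(-theta (t-s)) dB_s for any initial x_0. The Itô integral has variance (by the Itô isometry) sigma^2 * int_0^t exp(-2 theta (t - s)) ds = sigma^2 * (1 - exp(-2 theta t)) / (2 theta), independent of x_0.
With theta = 8, sigma = sqrt(5):
  Var(X_t) = (sqrt(5))^2 * (1 - exp(-2*8 t)) / (2 * 8) = 5/16 - 5*exp(-16*t)/16.
As t -> infinity, exp(-2*8 t) -> 0, so the stationary variance is sigma^2 / (2 theta) = 5/16.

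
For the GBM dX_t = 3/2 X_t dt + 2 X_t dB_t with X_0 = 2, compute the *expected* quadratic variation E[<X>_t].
E[<X>_t] = 16*exp(7*t)/7 - 16/7

<X>_t = int_0^t (2 * X_s)^2 ds. Taking expectation inside the integral: E[<X>_t] = 2^2 * int_0^t E[X_s^2] ds. For GBM, E[X_s^2] = x_0^2 * exp((2 mu + sigma^2) s). Integrating:
  E[<X>_t] = 2^2 * 2^2 * (exp((2*(3/2) + 2^2) t) - 1) / (2*(3/2) + 2^2)
           = 2^2 * 2^2 * (exp(7 t) - 1) / 7 = 16*exp(7*t)/7 - 16/7.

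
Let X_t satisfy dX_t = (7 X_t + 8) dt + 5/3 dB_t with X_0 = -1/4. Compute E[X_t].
E[X_t] = 25*exp(7*t)/28 - 8/7

Taking expectations and using E[dB_t] = 0, the mean m(t) = E[X_t] satisfies the ODE m'(t) = a m(t) + b with m(0) = x_0. With a = 7, b = 8, x_0 = -1/4, the solution is
  m(t) = x_0 * exp(a t) + (b/a) * (exp(a t) - 1)
       = (-1/4) * exp(7 t) + (8/7) * (exp(7 t) - 1)
       = 25*exp(7*t)/28 - 8/7.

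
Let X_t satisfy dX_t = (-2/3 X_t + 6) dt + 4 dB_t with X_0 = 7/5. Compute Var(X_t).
Var(X_t) = 12 - 12*exp(-4*t/3)

The variance V(t) = Var(X_t) satisfies V'(t) = 2 a V(t) + c^2 with V(0) = 0 (drift coefficient is linear in X, diffusion is constant). With a = -2/3, c = 4, the solution is
  V(t) = (c^2 / (2 a)) * (exp(2 a t) - 1)
       = (4^2 / (2*(-2/3))) * (exp((-4/3) t) - 1)
       = 12 - 12*exp(-4*t/3).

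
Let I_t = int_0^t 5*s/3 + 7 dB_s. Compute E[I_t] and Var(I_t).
E[I_t] = 0; Var(I_t) = t*(25*t^2 + 315*t + 1323)/27

The Itô integral of a deterministic integrand f(s) has mean 0 because each increment f(s) * (B_{s+ds} - B_s) has mean 0. By the Itô isometry:
  Var( int_0^t f(s) dB_s ) = E[ (int_0^t f(s) dB_s)^2 ] = int_0^t f(s)^2 ds.
Here f(s) = 5*s/3 + 7, so f(s)^2 = (5*s + 21)^2/9. Integrate:
  int_0^t ((5*s + 21)^2/9) ds = t*(25*t^2 + 315*t + 1323)/27.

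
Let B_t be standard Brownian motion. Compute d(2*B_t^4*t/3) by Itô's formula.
d(2*B_t^4*t/3) = (2*B_t^2*(B_t^2 + 6*t)/3) dt + (8*B_t^3*t/3) dB_t

Itô's formula for f(t, x): d f(t, B_t) = (f_t + (1/2) f_xx) dt + f_x dB_t. Compute partials of f(t, x) = 2*t*x^4/3:
  f_t(t,x)  = 2*x^4/3
  f_x(t,x)  = 8*t*x^3/3
  f_xx(t,x) = 8*t*x^2
Assemble drift = f_t + (1/2) f_xx = 2*x^2*(6*t + x^2)/3 and diffusion = f_x = 8*t*x^3/3. Substituting x = B_t:
  d(2*B_t^4*t/3) = (2*B_t^2*(B_t^2 + 6*t)/3) dt + (8*B_t^3*t/3) dB_t.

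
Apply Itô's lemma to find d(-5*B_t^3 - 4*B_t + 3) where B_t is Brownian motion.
d(-5*B_t^3 - 4*B_t + 3) = (-15*B_t) dt + (-15*B_t^2 - 4) dB_t

Itô's formula for f(B_t) gives d f(B_t) = f'(B_t) dB_t + (1/2) f''(B_t) dt. Compute derivatives of f(x) = -5*x^3 - 4*x + 3:
  f'(x)  = -15*x^2 - 4
  f''(x) = -30*x
Substitute x = B_t and multiply the f'' term by 1/2:
  drift     = (1/2) * (-30*x) evaluated at B_t = -15*B_t
  diffusion = (-15*x^2 - 4) evaluated at B_t = -15*B_t^2 - 4
Therefore d(-5*B_t^3 - 4*B_t + 3) = (-15*B_t) dt + (-15*B_t^2 - 4) dB_t.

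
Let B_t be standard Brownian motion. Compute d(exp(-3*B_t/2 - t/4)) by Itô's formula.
d(exp(-3*B_t/2 - t/4)) = (7*exp(-3*B_t/2 - t/4)/8) dt + (-3*exp(-3*B_t/2 - t/4)/2) dB_t

Itô's formula for f(t, x): d f(t, B_t) = (f_t + (1/2) f_xx) dt + f_x dB_t. Compute partials of f(t, x) = exp(-t/4 - 3*x/2):
  f_t(t,x)  = -exp(-t/4 - 3*x/2)/4
  f_x(t,x)  = -3*exp(-t/4 - 3*x/2)/2
  f_xx(t,x) = 9*exp(-t/4 - 3*x/2)/4
Assemble drift = f_t + (1/2) f_xx = 7*exp(-t/4 - 3*x/2)/8 and diffusion = f_x = -3*exp(-t/4 - 3*x/2)/2. Substituting x = B_t:
  d(exp(-3*B_t/2 - t/4)) = (7*exp(-3*B_t/2 - t/4)/8) dt + (-3*exp(-3*B_t/2 - t/4)/2) dB_t.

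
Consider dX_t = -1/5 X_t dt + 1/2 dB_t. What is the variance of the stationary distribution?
lim Var(X_t) = 5/8

The OU SDE dX = -theta X dt + sigma dB admits the integrating factor exp(theta t): d(exp(theta t) X_t) = sigma exp(theta t) dB_t. Integrating from 0 to t gives X_t = x_0 * exp(-theta t) + sigma * int_0^t exp(-theta (t-s)) dB_s for any initial x_0. The Itô integral has variance (by the Itô isometry) sigma^2 * int_0^t exp(-2 theta (t - s)) ds = sigma^2 * (1 - exp(-2 theta t)) / (2 theta), independent of x_0.
With theta = 1/5, sigma = 1/2:
  Var(X_t) = (1/2)^2 * (1 - exp(-2*1/5 t)) / (2 * 1/5) = 5/8 - 5*exp(-2*t/5)/8.
As t -> infinity, exp(-2*1/5 t) -> 0, so the stationary variance is sigma^2 / (2 theta) = 5/8.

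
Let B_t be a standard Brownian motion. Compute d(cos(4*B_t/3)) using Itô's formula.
d(cos(4*B_t/3)) = (-8*cos(4*B_t/3)/9) dt + (-4*sin(4*B_t/3)/3) dB_t

Itô's formula for f(B_t) gives d f(B_t) = f'(B_t) dB_t + (1/2) f''(B_t) dt. Compute derivatives of f(x) = cos(4*x/3):
  f'(x)  = -4*sin(4*x/3)/3
  f''(x) = -16*cos(4*x/3)/9
Substitute x = B_t and multiply the f'' term by 1/2:
  drift     = (1/2) * (-16*cos(4*x/3)/9) evaluated at B_t = -8*cos(4*B_t/3)/9
  diffusion = (-4*sin(4*x/3)/3) evaluated at B_t = -4*sin(4*B_t/3)/3
Therefore d(cos(4*B_t/3)) = (-8*cos(4*B_t/3)/9) dt + (-4*sin(4*B_t/3)/3) dB_t.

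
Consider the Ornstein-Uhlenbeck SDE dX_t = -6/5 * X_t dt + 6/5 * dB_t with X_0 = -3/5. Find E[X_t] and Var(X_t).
E[X_t] = -3*exp(-6*t/5)/5; Var(X_t) = 3/5 - 3*exp(-12*t/5)/5

The OU SDE dX = -theta X dt + sigma dB admits the integrating factor exp(theta t): d(exp(theta t) X_t) = sigma exp(theta t) dB_t. Integrating from 0 to t:
  X_t = x_0 * exp(-theta t) + sigma * int_0^t exp(-theta (t-s)) dB_s.
The Itô integral has mean 0 and (by the Itô isometry) variance sigma^2 * int_0^t exp(-2 theta (t - s)) ds = sigma^2 * (1 - exp(-2 theta t)) / (2 theta).
With theta = 6/5, sigma = 6/5, x_0 = -3/5:
  E[X_t] = -3/5 * exp(-6/5 t) = -3*exp(-6*t/5)/5
  Var(X_t) = (6/5)^2 * (1 - exp(-2*6/5 t)) / (2 * 6/5) = 3/5 - 3*exp(-12*t/5)/5.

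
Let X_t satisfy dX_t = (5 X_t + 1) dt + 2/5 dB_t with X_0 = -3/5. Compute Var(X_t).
Var(X_t) = 2*exp(10*t)/125 - 2/125

The variance V(t) = Var(X_t) satisfies V'(t) = 2 a V(t) + c^2 with V(0) = 0 (drift coefficient is linear in X, diffusion is constant). With a = 5, c = 2/5, the solution is
  V(t) = (c^2 / (2 a)) * (exp(2 a t) - 1)
       = ((2/5)^2 / (2*5)) * (exp(10 t) - 1)
       = 2*exp(10*t)/125 - 2/125.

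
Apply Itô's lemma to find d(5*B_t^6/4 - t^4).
d(5*B_t^6/4 - t^4) = (75*B_t^4/4 - 4*t^3) dt + (15*B_t^5/2) dB_t

Itô's formula for f(t, x): d f(t, B_t) = (f_t + (1/2) f_xx) dt + f_x dB_t. Compute partials of f(t, x) = -t^4 + 5*x^6/4:
  f_t(t,x)  = -4*t^3
  f_x(t,x)  = 15*x^5/2
  f_xx(t,x) = 75*x^4/2
Assemble drift = f_t + (1/2) f_xx = -4*t^3 + 75*x^4/4 and diffusion = f_x = 15*x^5/2. Substituting x = B_t:
  d(5*B_t^6/4 - t^4) = (75*B_t^4/4 - 4*t^3) dt + (15*B_t^5/2) dB_t.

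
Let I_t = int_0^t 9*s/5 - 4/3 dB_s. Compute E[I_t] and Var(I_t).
E[I_t] = 0; Var(I_t) = t*(243*t^2 - 540*t + 400)/225

The Itô integral of a deterministic integrand f(s) has mean 0 because each increment f(s) * (B_{s+ds} - B_s) has mean 0. By the Itô isometry:
  Var( int_0^t f(s) dB_s ) = E[ (int_0^t f(s) dB_s)^2 ] = int_0^t f(s)^2 ds.
Here f(s) = 9*s/5 - 4/3, so f(s)^2 = (27*s - 20)^2/225. Integrate:
  int_0^t ((27*s - 20)^2/225) ds = t*(243*t^2 - 540*t + 400)/225.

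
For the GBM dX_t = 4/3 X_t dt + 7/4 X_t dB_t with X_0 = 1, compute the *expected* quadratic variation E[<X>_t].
E[<X>_t] = 147*exp(275*t/48)/275 - 147/275

<X>_t = int_0^t ((7/4) * X_s)^2 ds. Taking expectation inside the integral: E[<X>_t] = (7/4)^2 * int_0^t E[X_s^2] ds. For GBM, E[X_s^2] = x_0^2 * exp((2 mu + sigma^2) s). Integrating:
  E[<X>_t] = (7/4)^2 * 1^2 * (exp((2*(4/3) + (7/4)^2) t) - 1) / (2*(4/3) + (7/4)^2)
           = (7/4)^2 * 1^2 * (exp((275/48) t) - 1) / (275/48) = 147*exp(275*t/48)/275 - 147/275.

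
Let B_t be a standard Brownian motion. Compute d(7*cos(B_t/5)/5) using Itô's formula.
d(7*cos(B_t/5)/5) = (-7*cos(B_t/5)/250) dt + (-7*sin(B_t/5)/25) dB_t

Itô's formula for f(B_t) gives d f(B_t) = f'(B_t) dB_t + (1/2) f''(B_t) dt. Compute derivatives of f(x) = 7*cos(x/5)/5:
  f'(x)  = -7*sin(x/5)/25
  f''(x) = -7*cos(x/5)/125
Substitute x = B_t and multiply the f'' term by 1/2:
  drift     = (1/2) * (-7*cos(x/5)/125) evaluated at B_t = -7*cos(B_t/5)/250
  diffusion = (-7*sin(x/5)/25) evaluated at B_t = -7*sin(B_t/5)/25
Therefore d(7*cos(B_t/5)/5) = (-7*cos(B_t/5)/250) dt + (-7*sin(B_t/5)/25) dB_t.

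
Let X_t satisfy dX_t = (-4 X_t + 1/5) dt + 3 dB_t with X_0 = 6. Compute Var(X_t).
Var(X_t) = 9/8 - 9*exp(-8*t)/8

The variance V(t) = Var(X_t) satisfies V'(t) = 2 a V(t) + c^2 with V(0) = 0 (drift coefficient is linear in X, diffusion is constant). With a = -4, c = 3, the solution is
  V(t) = (c^2 / (2 a)) * (exp(2 a t) - 1)
       = (3^2 / (2*(-4))) * (exp((-8) t) - 1)
       = 9/8 - 9*exp(-8*t)/8.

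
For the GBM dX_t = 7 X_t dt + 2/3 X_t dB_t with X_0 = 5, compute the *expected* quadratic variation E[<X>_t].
E[<X>_t] = 10*exp(130*t/9)/13 - 10/13

<X>_t = int_0^t ((2/3) * X_s)^2 ds. Taking expectation inside the integral: E[<X>_t] = (2/3)^2 * int_0^t E[X_s^2] ds. For GBM, E[X_s^2] = x_0^2 * exp((2 mu + sigma^2) s). Integrating:
  E[<X>_t] = (2/3)^2 * 5^2 * (exp((2*7 + (2/3)^2) t) - 1) / (2*7 + (2/3)^2)
           = (2/3)^2 * 5^2 * (exp((130/9) t) - 1) / (130/9) = 10*exp(130*t/9)/13 - 10/13.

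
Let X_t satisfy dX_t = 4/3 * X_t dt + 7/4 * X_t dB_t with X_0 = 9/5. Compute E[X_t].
E[X_t] = 9*exp(4*t/3)/5

For GBM dX = mu X dt + sigma X dB with X_0 = x_0, apply Itô to Y = log X: dY = (mu - sigma^2/2) dt + sigma dB, so Y_t = log(x_0) + (mu - sigma^2/2) t + sigma B_t and hence X_t = x_0 * exp((mu - sigma^2/2) t + sigma B_t).
With mu = 4/3, sigma = 7/4, x_0 = 9/5, this gives:
  X_t = 9/5 * exp((-19/96) * t + (7/4) * B_t).
Since sigma*B_t ~ Normal(0, sigma^2 t), E[exp(sigma*B_t)] = exp(sigma^2 t / 2); so E[X_t] = x_0 * exp((mu - sigma^2/2) t) * exp(sigma^2 t / 2) = x_0 * exp(mu t) = 9*exp(4*t/3)/5.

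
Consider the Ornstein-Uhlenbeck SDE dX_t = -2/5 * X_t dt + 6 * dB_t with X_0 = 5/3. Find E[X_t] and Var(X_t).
E[X_t] = 5*exp(-2*t/5)/3; Var(X_t) = 45 - 45*exp(-4*t/5)

The OU SDE dX = -theta X dt + sigma dB admits the integrating factor exp(theta t): d(exp(theta t) X_t) = sigma exp(theta t) dB_t. Integrating from 0 to t:
  X_t = x_0 * exp(-theta t) + sigma * int_0^t exp(-theta (t-s)) dB_s.
The Itô integral has mean 0 and (by the Itô isometry) variance sigma^2 * int_0^t exp(-2 theta (t - s)) ds = sigma^2 * (1 - exp(-2 theta t)) / (2 theta).
With theta = 2/5, sigma = 6, x_0 = 5/3:
  E[X_t] = 5/3 * exp(-2/5 t) = 5*exp(-2*t/5)/3
  Var(X_t) = (6)^2 * (1 - exp(-2*2/5 t)) / (2 * 2/5) = 45 - 45*exp(-4*t/5).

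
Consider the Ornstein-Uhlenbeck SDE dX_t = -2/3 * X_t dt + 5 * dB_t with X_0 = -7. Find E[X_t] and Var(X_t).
E[X_t] = -7*exp(-2*t/3); Var(X_t) = 75/4 - 75*exp(-4*t/3)/4

The OU SDE dX = -theta X dt + sigma dB admits the integrating factor exp(theta t): d(exp(theta t) X_t) = sigma exp(theta t) dB_t. Integrating from 0 to t:
  X_t = x_0 * exp(-theta t) + sigma * int_0^t exp(-theta (t-s)) dB_s.
The Itô integral has mean 0 and (by the Itô isometry) variance sigma^2 * int_0^t exp(-2 theta (t - s)) ds = sigma^2 * (1 - exp(-2 theta t)) / (2 theta).
With theta = 2/3, sigma = 5, x_0 = -7:
  E[X_t] = -7 * exp(-2/3 t) = -7*exp(-2*t/3)
  Var(X_t) = (5)^2 * (1 - exp(-2*2/3 t)) / (2 * 2/3) = 75/4 - 75*exp(-4*t/3)/4.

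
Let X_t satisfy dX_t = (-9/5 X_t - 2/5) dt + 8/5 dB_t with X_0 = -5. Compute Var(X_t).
Var(X_t) = 32/45 - 32*exp(-18*t/5)/45

The variance V(t) = Var(X_t) satisfies V'(t) = 2 a V(t) + c^2 with V(0) = 0 (drift coefficient is linear in X, diffusion is constant). With a = -9/5, c = 8/5, the solution is
  V(t) = (c^2 / (2 a)) * (exp(2 a t) - 1)
       = ((8/5)^2 / (2*(-9/5))) * (exp((-18/5) t) - 1)
       = 32/45 - 32*exp(-18*t/5)/45.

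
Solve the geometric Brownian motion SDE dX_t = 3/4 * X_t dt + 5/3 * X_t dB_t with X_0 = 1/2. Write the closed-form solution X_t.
X_t = 1/2 * exp((-23/36) * t + (5/3) * B_t)

For GBM dX = mu X dt + sigma X dB with X_0 = x_0, apply Itô to Y = log X: dY = (mu - sigma^2/2) dt + sigma dB, so Y_t = log(x_0) + (mu - sigma^2/2) t + sigma B_t and hence X_t = x_0 * exp((mu - sigma^2/2) t + sigma B_t).
With mu = 3/4, sigma = 5/3, x_0 = 1/2, this gives:
  X_t = 1/2 * exp((-23/36) * t + (5/3) * B_t).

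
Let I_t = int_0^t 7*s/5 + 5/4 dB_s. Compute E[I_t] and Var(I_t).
E[I_t] = 0; Var(I_t) = t*(784*t^2 + 2100*t + 1875)/1200

The Itô integral of a deterministic integrand f(s) has mean 0 because each increment f(s) * (B_{s+ds} - B_s) has mean 0. By the Itô isometry:
  Var( int_0^t f(s) dB_s ) = E[ (int_0^t f(s) dB_s)^2 ] = int_0^t f(s)^2 ds.
Here f(s) = 7*s/5 + 5/4, so f(s)^2 = (28*s + 25)^2/400. Integrate:
  int_0^t ((28*s + 25)^2/400) ds = t*(784*t^2 + 2100*t + 1875)/1200.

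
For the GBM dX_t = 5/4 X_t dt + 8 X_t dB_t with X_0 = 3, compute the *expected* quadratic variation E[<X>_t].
E[<X>_t] = 1152*exp(133*t/2)/133 - 1152/133

<X>_t = int_0^t (8 * X_s)^2 ds. Taking expectation inside the integral: E[<X>_t] = 8^2 * int_0^t E[X_s^2] ds. For GBM, E[X_s^2] = x_0^2 * exp((2 mu + sigma^2) s). Integrating:
  E[<X>_t] = 8^2 * 3^2 * (exp((2*(5/4) + 8^2) t) - 1) / (2*(5/4) + 8^2)
           = 8^2 * 3^2 * (exp((133/2) t) - 1) / (133/2) = 1152*exp(133*t/2)/133 - 1152/133.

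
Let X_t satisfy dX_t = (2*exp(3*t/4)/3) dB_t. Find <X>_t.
<X>_t = 8*exp(3*t/2)/27 - 8/27

For an Itô process dX_t = a(t) dt + b(t) dB_t, the quadratic variation is <X>_t = int_0^t b(s)^2 ds (the drift term does not contribute). Here b(s) = 2*exp(3*s/4)/3, so
  b(s)^2 = 4*exp(3*s/2)/9.
Integrating from 0 to t:
  <X>_t = int_0^t (4*exp(3*s/2)/9) ds = 8*exp(3*t/2)/27 - 8/27.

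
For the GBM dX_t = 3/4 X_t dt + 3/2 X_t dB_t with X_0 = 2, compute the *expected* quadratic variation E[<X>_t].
E[<X>_t] = 12*exp(15*t/4)/5 - 12/5

<X>_t = int_0^t ((3/2) * X_s)^2 ds. Taking expectation inside the integral: E[<X>_t] = (3/2)^2 * int_0^t E[X_s^2] ds. For GBM, E[X_s^2] = x_0^2 * exp((2 mu + sigma^2) s). Integrating:
  E[<X>_t] = (3/2)^2 * 2^2 * (exp((2*(3/4) + (3/2)^2) t) - 1) / (2*(3/4) + (3/2)^2)
           = (3/2)^2 * 2^2 * (exp((15/4) t) - 1) / (15/4) = 12*exp(15*t/4)/5 - 12/5.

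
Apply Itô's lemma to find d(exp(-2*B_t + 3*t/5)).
d(exp(-2*B_t + 3*t/5)) = (13*exp(-2*B_t + 3*t/5)/5) dt + (-2*exp(-2*B_t + 3*t/5)) dB_t

Itô's formula for f(t, x): d f(t, B_t) = (f_t + (1/2) f_xx) dt + f_x dB_t. Compute partials of f(t, x) = exp(3*t/5 - 2*x):
  f_t(t,x)  = 3*exp(3*t/5 - 2*x)/5
  f_x(t,x)  = -2*exp(3*t/5 - 2*x)
  f_xx(t,x) = 4*exp(3*t/5 - 2*x)
Assemble drift = f_t + (1/2) f_xx = 13*exp(3*t/5 - 2*x)/5 and diffusion = f_x = -2*exp(3*t/5 - 2*x). Substituting x = B_t:
  d(exp(-2*B_t + 3*t/5)) = (13*exp(-2*B_t + 3*t/5)/5) dt + (-2*exp(-2*B_t + 3*t/5)) dB_t.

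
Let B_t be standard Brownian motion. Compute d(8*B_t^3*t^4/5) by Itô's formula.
d(8*B_t^3*t^4/5) = (8*B_t*t^3*(4*B_t^2 + 3*t)/5) dt + (24*B_t^2*t^4/5) dB_t

Itô's formula for f(t, x): d f(t, B_t) = (f_t + (1/2) f_xx) dt + f_x dB_t. Compute partials of f(t, x) = 8*t^4*x^3/5:
  f_t(t,x)  = 32*t^3*x^3/5
  f_x(t,x)  = 24*t^4*x^2/5
  f_xx(t,x) = 48*t^4*x/5
Assemble drift = f_t + (1/2) f_xx = 8*t^3*x*(3*t + 4*x^2)/5 and diffusion = f_x = 24*t^4*x^2/5. Substituting x = B_t:
  d(8*B_t^3*t^4/5) = (8*B_t*t^3*(4*B_t^2 + 3*t)/5) dt + (24*B_t^2*t^4/5) dB_t.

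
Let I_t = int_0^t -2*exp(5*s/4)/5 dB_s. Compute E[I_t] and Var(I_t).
E[I_t] = 0; Var(I_t) = 8*exp(5*t/2)/125 - 8/125

The Itô integral of a deterministic integrand f(s) has mean 0 because each increment f(s) * (B_{s+ds} - B_s) has mean 0. By the Itô isometry:
  Var( int_0^t f(s) dB_s ) = E[ (int_0^t f(s) dB_s)^2 ] = int_0^t f(s)^2 ds.
Here f(s) = -2*exp(5*s/4)/5, so f(s)^2 = 4*exp(5*s/2)/25. Integrate:
  int_0^t (4*exp(5*s/2)/25) ds = 8*exp(5*t/2)/125 - 8/125.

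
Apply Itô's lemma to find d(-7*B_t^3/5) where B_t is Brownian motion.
d(-7*B_t^3/5) = (-21*B_t/5) dt + (-21*B_t^2/5) dB_t

Itô's formula for f(B_t) gives d f(B_t) = f'(B_t) dB_t + (1/2) f''(B_t) dt. Compute derivatives of f(x) = -7*x^3/5:
  f'(x)  = -21*x^2/5
  f''(x) = -42*x/5
Substitute x = B_t and multiply the f'' term by 1/2:
  drift     = (1/2) * (-42*x/5) evaluated at B_t = -21*B_t/5
  diffusion = (-21*x^2/5) evaluated at B_t = -21*B_t^2/5
Therefore d(-7*B_t^3/5) = (-21*B_t/5) dt + (-21*B_t^2/5) dB_t.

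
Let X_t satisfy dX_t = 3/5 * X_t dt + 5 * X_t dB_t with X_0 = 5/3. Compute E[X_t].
E[X_t] = 5*exp(3*t/5)/3

For GBM dX = mu X dt + sigma X dB with X_0 = x_0, apply Itô to Y = log X: dY = (mu - sigma^2/2) dt + sigma dB, so Y_t = log(x_0) + (mu - sigma^2/2) t + sigma B_t and hence X_t = x_0 * exp((mu - sigma^2/2) t + sigma B_t).
With mu = 3/5, sigma = 5, x_0 = 5/3, this gives:
  X_t = 5/3 * exp((-119/10) * t + (5) * B_t).
Since sigma*B_t ~ Normal(0, sigma^2 t), E[exp(sigma*B_t)] = exp(sigma^2 t / 2); so E[X_t] = x_0 * exp((mu - sigma^2/2) t) * exp(sigma^2 t / 2) = x_0 * exp(mu t) = 5*exp(3*t/5)/3.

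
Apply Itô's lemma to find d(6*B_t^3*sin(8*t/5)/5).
d(6*B_t^3*sin(8*t/5)/5) = (6*B_t*(8*B_t^2*cos(8*t/5) + 15*sin(8*t/5))/25) dt + (18*B_t^2*sin(8*t/5)/5) dB_t

Itô's formula for f(t, x): d f(t, B_t) = (f_t + (1/2) f_xx) dt + f_x dB_t. Compute partials of f(t, x) = 6*x^3*sin(8*t/5)/5:
  f_t(t,x)  = 48*x^3*cos(8*t/5)/25
  f_x(t,x)  = 18*x^2*sin(8*t/5)/5
  f_xx(t,x) = 36*x*sin(8*t/5)/5
Assemble drift = f_t + (1/2) f_xx = 6*x*(8*x^2*cos(8*t/5) + 15*sin(8*t/5))/25 and diffusion = f_x = 18*x^2*sin(8*t/5)/5. Substituting x = B_t:
  d(6*B_t^3*sin(8*t/5)/5) = (6*B_t*(8*B_t^2*cos(8*t/5) + 15*sin(8*t/5))/25) dt + (18*B_t^2*sin(8*t/5)/5) dB_t.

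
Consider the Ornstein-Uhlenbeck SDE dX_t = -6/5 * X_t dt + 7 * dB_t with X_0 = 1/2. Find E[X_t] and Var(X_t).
E[X_t] = exp(-6*t/5)/2; Var(X_t) = 245/12 - 245*exp(-12*t/5)/12

The OU SDE dX = -theta X dt + sigma dB admits the integrating factor exp(theta t): d(exp(theta t) X_t) = sigma exp(theta t) dB_t. Integrating from 0 to t:
  X_t = x_0 * exp(-theta t) + sigma * int_0^t exp(-theta (t-s)) dB_s.
The Itô integral has mean 0 and (by the Itô isometry) variance sigma^2 * int_0^t exp(-2 theta (t - s)) ds = sigma^2 * (1 - exp(-2 theta t)) / (2 theta).
With theta = 6/5, sigma = 7, x_0 = 1/2:
  E[X_t] = 1/2 * exp(-6/5 t) = exp(-6*t/5)/2
  Var(X_t) = (7)^2 * (1 - exp(-2*6/5 t)) / (2 * 6/5) = 245/12 - 245*exp(-12*t/5)/12.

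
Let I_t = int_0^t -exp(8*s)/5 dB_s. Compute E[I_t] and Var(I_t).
E[I_t] = 0; Var(I_t) = exp(16*t)/400 - 1/400

The Itô integral of a deterministic integrand f(s) has mean 0 because each increment f(s) * (B_{s+ds} - B_s) has mean 0. By the Itô isometry:
  Var( int_0^t f(s) dB_s ) = E[ (int_0^t f(s) dB_s)^2 ] = int_0^t f(s)^2 ds.
Here f(s) = -exp(8*s)/5, so f(s)^2 = exp(16*s)/25. Integrate:
  int_0^t (exp(16*s)/25) ds = exp(16*t)/400 - 1/400.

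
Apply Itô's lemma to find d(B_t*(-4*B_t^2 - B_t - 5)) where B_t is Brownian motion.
d(B_t*(-4*B_t^2 - B_t - 5)) = (-12*B_t - 1) dt + (-12*B_t^2 - 2*B_t - 5) dB_t

Itô's formula for f(B_t) gives d f(B_t) = f'(B_t) dB_t + (1/2) f''(B_t) dt. Compute derivatives of f(x) = x*(-4*x^2 - x - 5):
  f'(x)  = -12*x^2 - 2*x - 5
  f''(x) = -24*x - 2
Substitute x = B_t and multiply the f'' term by 1/2:
  drift     = (1/2) * (-24*x - 2) evaluated at B_t = -12*B_t - 1
  diffusion = (-12*x^2 - 2*x - 5) evaluated at B_t = -12*B_t^2 - 2*B_t - 5
Therefore d(B_t*(-4*B_t^2 - B_t - 5)) = (-12*B_t - 1) dt + (-12*B_t^2 - 2*B_t - 5) dB_t.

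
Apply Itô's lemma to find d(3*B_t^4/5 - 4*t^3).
d(3*B_t^4/5 - 4*t^3) = (18*B_t^2/5 - 12*t^2) dt + (12*B_t^3/5) dB_t

Itô's formula for f(t, x): d f(t, B_t) = (f_t + (1/2) f_xx) dt + f_x dB_t. Compute partials of f(t, x) = -4*t^3 + 3*x^4/5:
  f_t(t,x)  = -12*t^2
  f_x(t,x)  = 12*x^3/5
  f_xx(t,x) = 36*x^2/5
Assemble drift = f_t + (1/2) f_xx = -12*t^2 + 18*x^2/5 and diffusion = f_x = 12*x^3/5. Substituting x = B_t:
  d(3*B_t^4/5 - 4*t^3) = (18*B_t^2/5 - 12*t^2) dt + (12*B_t^3/5) dB_t.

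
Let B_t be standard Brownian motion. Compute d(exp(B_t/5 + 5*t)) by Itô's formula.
d(exp(B_t/5 + 5*t)) = (251*exp(B_t/5 + 5*t)/50) dt + (exp(B_t/5 + 5*t)/5) dB_t

Itô's formula for f(t, x): d f(t, B_t) = (f_t + (1/2) f_xx) dt + f_x dB_t. Compute partials of f(t, x) = exp(5*t + x/5):
  f_t(t,x)  = 5*exp(5*t + x/5)
  f_x(t,x)  = exp(5*t + x/5)/5
  f_xx(t,x) = exp(5*t + x/5)/25
Assemble drift = f_t + (1/2) f_xx = 251*exp(5*t + x/5)/50 and diffusion = f_x = exp(5*t + x/5)/5. Substituting x = B_t:
  d(exp(B_t/5 + 5*t)) = (251*exp(B_t/5 + 5*t)/50) dt + (exp(B_t/5 + 5*t)/5) dB_t.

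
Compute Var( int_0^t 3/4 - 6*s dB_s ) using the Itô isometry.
Var = 3*t*(64*t^2 - 24*t + 3)/16

The Itô integral of a deterministic integrand f(s) has mean 0 because each increment f(s) * (B_{s+ds} - B_s) has mean 0. By the Itô isometry:
  Var( int_0^t f(s) dB_s ) = E[ (int_0^t f(s) dB_s)^2 ] = int_0^t f(s)^2 ds.
Here f(s) = 3/4 - 6*s, so f(s)^2 = 9*(8*s - 1)^2/16. Integrate:
  int_0^t (9*(8*s - 1)^2/16) ds = 3*t*(64*t^2 - 24*t + 3)/16.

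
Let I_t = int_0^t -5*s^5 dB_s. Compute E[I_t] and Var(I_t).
E[I_t] = 0; Var(I_t) = 25*t^11/11

The Itô integral of a deterministic integrand f(s) has mean 0 because each increment f(s) * (B_{s+ds} - B_s) has mean 0. By the Itô isometry:
  Var( int_0^t f(s) dB_s ) = E[ (int_0^t f(s) dB_s)^2 ] = int_0^t f(s)^2 ds.
Here f(s) = -5*s^5, so f(s)^2 = 25*s^10. Integrate:
  int_0^t (25*s^10) ds = 25*t^11/11.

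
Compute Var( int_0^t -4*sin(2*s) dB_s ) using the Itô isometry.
Var = 8*t - 2*sin(4*t)

The Itô integral of a deterministic integrand f(s) has mean 0 because each increment f(s) * (B_{s+ds} - B_s) has mean 0. By the Itô isometry:
  Var( int_0^t f(s) dB_s ) = E[ (int_0^t f(s) dB_s)^2 ] = int_0^t f(s)^2 ds.
Here f(s) = -4*sin(2*s), so f(s)^2 = 16*sin(2*s)^2. Integrate:
  int_0^t (16*sin(2*s)^2) ds = 8*t - 2*sin(4*t).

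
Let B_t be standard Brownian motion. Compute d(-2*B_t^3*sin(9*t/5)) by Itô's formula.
d(-2*B_t^3*sin(9*t/5)) = (-6*B_t*(3*B_t^2*cos(9*t/5)/5 + sin(9*t/5))) dt + (-6*B_t^2*sin(9*t/5)) dB_t

Itô's formula for f(t, x): d f(t, B_t) = (f_t + (1/2) f_xx) dt + f_x dB_t. Compute partials of f(t, x) = -2*x^3*sin(9*t/5):
  f_t(t,x)  = -18*x^3*cos(9*t/5)/5
  f_x(t,x)  = -6*x^2*sin(9*t/5)
  f_xx(t,x) = -12*x*sin(9*t/5)
Assemble drift = f_t + (1/2) f_xx = -6*x*(3*x^2*cos(9*t/5)/5 + sin(9*t/5)) and diffusion = f_x = -6*x^2*sin(9*t/5). Substituting x = B_t:
  d(-2*B_t^3*sin(9*t/5)) = (-6*B_t*(3*B_t^2*cos(9*t/5)/5 + sin(9*t/5))) dt + (-6*B_t^2*sin(9*t/5)) dB_t.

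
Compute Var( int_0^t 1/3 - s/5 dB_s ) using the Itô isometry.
Var = t*(3*t^2 - 15*t + 25)/225

The Itô integral of a deterministic integrand f(s) has mean 0 because each increment f(s) * (B_{s+ds} - B_s) has mean 0. By the Itô isometry:
  Var( int_0^t f(s) dB_s ) = E[ (int_0^t f(s) dB_s)^2 ] = int_0^t f(s)^2 ds.
Here f(s) = 1/3 - s/5, so f(s)^2 = (3*s - 5)^2/225. Integrate:
  int_0^t ((3*s - 5)^2/225) ds = t*(3*t^2 - 15*t + 25)/225.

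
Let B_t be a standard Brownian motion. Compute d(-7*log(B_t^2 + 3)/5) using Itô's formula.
d(-7*log(B_t^2 + 3)/5) = (7*(B_t^2 - 3)/(5*(B_t^2 + 3)^2)) dt + (-14*B_t/(5*B_t^2 + 15)) dB_t

Itô's formula for f(B_t) gives d f(B_t) = f'(B_t) dB_t + (1/2) f''(B_t) dt. Compute derivatives of f(x) = -7*log(x^2 + 3)/5:
  f'(x)  = -14*x/(5*x^2 + 15)
  f''(x) = 14*(x^2 - 3)/(5*(x^2 + 3)^2)
Substitute x = B_t and multiply the f'' term by 1/2:
  drift     = (1/2) * (14*(x^2 - 3)/(5*(x^2 + 3)^2)) evaluated at B_t = 7*(B_t^2 - 3)/(5*(B_t^2 + 3)^2)
  diffusion = (-14*x/(5*x^2 + 15)) evaluated at B_t = -14*B_t/(5*B_t^2 + 15)
Therefore d(-7*log(B_t^2 + 3)/5) = (7*(B_t^2 - 3)/(5*(B_t^2 + 3)^2)) dt + (-14*B_t/(5*B_t^2 + 15)) dB_t.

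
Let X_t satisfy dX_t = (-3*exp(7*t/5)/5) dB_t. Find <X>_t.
<X>_t = 9*exp(14*t/5)/70 - 9/70

For an Itô process dX_t = a(t) dt + b(t) dB_t, the quadratic variation is <X>_t = int_0^t b(s)^2 ds (the drift term does not contribute). Here b(s) = -3*exp(7*s/5)/5, so
  b(s)^2 = 9*exp(14*s/5)/25.
Integrating from 0 to t:
  <X>_t = int_0^t (9*exp(14*s/5)/25) ds = 9*exp(14*t/5)/70 - 9/70.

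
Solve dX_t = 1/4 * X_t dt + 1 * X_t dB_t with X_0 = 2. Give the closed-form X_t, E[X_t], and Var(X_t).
X_t = 2 * exp((-1/4) t + (1) B_t); E[X_t] = 2*exp(t/4); Var(X_t) = 4*(exp(t) - 1)*exp(t/2)

For GBM dX = mu X dt + sigma X dB with X_0 = x_0, apply Itô to Y = log X: dY = (mu - sigma^2/2) dt + sigma dB, so Y_t = log(x_0) + (mu - sigma^2/2) t + sigma B_t and hence X_t = x_0 * exp((mu - sigma^2/2) t + sigma B_t).
With mu = 1/4, sigma = 1, x_0 = 2, this gives:
  X_t = 2 * exp((-1/4) * t + (1) * B_t).
Since sigma*B_t ~ Normal(0, sigma^2 t), E[exp(sigma*B_t)] = exp(sigma^2 t / 2); so E[X_t] = x_0 * exp((mu - sigma^2/2) t) * exp(sigma^2 t / 2) = x_0 * exp(mu t) = 2*exp(t/4).
Var(X_t) = E[X_t^2] - (E[X_t])^2 = x_0^2 * exp(2 mu t) * (exp(sigma^2 t) - 1) = 4*(exp(t) - 1)*exp(t/2).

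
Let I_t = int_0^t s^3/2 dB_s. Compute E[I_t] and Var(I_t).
E[I_t] = 0; Var(I_t) = t^7/28

The Itô integral of a deterministic integrand f(s) has mean 0 because each increment f(s) * (B_{s+ds} - B_s) has mean 0. By the Itô isometry:
  Var( int_0^t f(s) dB_s ) = E[ (int_0^t f(s) dB_s)^2 ] = int_0^t f(s)^2 ds.
Here f(s) = s^3/2, so f(s)^2 = s^6/4. Integrate:
  int_0^t (s^6/4) ds = t^7/28.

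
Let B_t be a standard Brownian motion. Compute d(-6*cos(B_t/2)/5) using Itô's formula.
d(-6*cos(B_t/2)/5) = (3*cos(B_t/2)/20) dt + (3*sin(B_t/2)/5) dB_t

Itô's formula for f(B_t) gives d f(B_t) = f'(B_t) dB_t + (1/2) f''(B_t) dt. Compute derivatives of f(x) = -6*cos(x/2)/5:
  f'(x)  = 3*sin(x/2)/5
  f''(x) = 3*cos(x/2)/10
Substitute x = B_t and multiply the f'' term by 1/2:
  drift     = (1/2) * (3*cos(x/2)/10) evaluated at B_t = 3*cos(B_t/2)/20
  diffusion = (3*sin(x/2)/5) evaluated at B_t = 3*sin(B_t/2)/5
Therefore d(-6*cos(B_t/2)/5) = (3*cos(B_t/2)/20) dt + (3*sin(B_t/2)/5) dB_t.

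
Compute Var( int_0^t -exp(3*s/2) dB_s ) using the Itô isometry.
Var = exp(3*t)/3 - 1/3

The Itô integral of a deterministic integrand f(s) has mean 0 because each increment f(s) * (B_{s+ds} - B_s) has mean 0. By the Itô isometry:
  Var( int_0^t f(s) dB_s ) = E[ (int_0^t f(s) dB_s)^2 ] = int_0^t f(s)^2 ds.
Here f(s) = -exp(3*s/2), so f(s)^2 = exp(3*s). Integrate:
  int_0^t (exp(3*s)) ds = exp(3*t)/3 - 1/3.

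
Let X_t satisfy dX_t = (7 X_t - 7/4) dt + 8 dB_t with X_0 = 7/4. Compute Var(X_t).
Var(X_t) = 32*exp(14*t)/7 - 32/7

The variance V(t) = Var(X_t) satisfies V'(t) = 2 a V(t) + c^2 with V(0) = 0 (drift coefficient is linear in X, diffusion is constant). With a = 7, c = 8, the solution is
  V(t) = (c^2 / (2 a)) * (exp(2 a t) - 1)
       = (8^2 / (2*7)) * (exp(14 t) - 1)
       = 32*exp(14*t)/7 - 32/7.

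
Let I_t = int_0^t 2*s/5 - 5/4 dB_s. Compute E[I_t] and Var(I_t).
E[I_t] = 0; Var(I_t) = t*(64*t^2 - 600*t + 1875)/1200

The Itô integral of a deterministic integrand f(s) has mean 0 because each increment f(s) * (B_{s+ds} - B_s) has mean 0. By the Itô isometry:
  Var( int_0^t f(s) dB_s ) = E[ (int_0^t f(s) dB_s)^2 ] = int_0^t f(s)^2 ds.
Here f(s) = 2*s/5 - 5/4, so f(s)^2 = (8*s - 25)^2/400. Integrate:
  int_0^t ((8*s - 25)^2/400) ds = t*(64*t^2 - 600*t + 1875)/1200.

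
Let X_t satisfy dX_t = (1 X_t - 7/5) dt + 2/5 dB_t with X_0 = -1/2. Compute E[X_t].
E[X_t] = 7/5 - 19*exp(t)/10

Taking expectations and using E[dB_t] = 0, the mean m(t) = E[X_t] satisfies the ODE m'(t) = a m(t) + b with m(0) = x_0. With a = 1, b = -7/5, x_0 = -1/2, the solution is
  m(t) = x_0 * exp(a t) + (b/a) * (exp(a t) - 1)
       = (-1/2) * exp(1 t) + ((-7/5)/1) * (exp(1 t) - 1)
       = 7/5 - 19*exp(t)/10.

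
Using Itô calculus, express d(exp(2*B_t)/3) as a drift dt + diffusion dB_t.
d(exp(2*B_t)/3) = (2*exp(2*B_t)/3) dt + (2*exp(2*B_t)/3) dB_t

Itô's formula for f(B_t) gives d f(B_t) = f'(B_t) dB_t + (1/2) f''(B_t) dt. Compute derivatives of f(x) = exp(2*x)/3:
  f'(x)  = 2*exp(2*x)/3
  f''(x) = 4*exp(2*x)/3
Substitute x = B_t and multiply the f'' term by 1/2:
  drift     = (1/2) * (4*exp(2*x)/3) evaluated at B_t = 2*exp(2*B_t)/3
  diffusion = (2*exp(2*x)/3) evaluated at B_t = 2*exp(2*B_t)/3
Therefore d(exp(2*B_t)/3) = (2*exp(2*B_t)/3) dt + (2*exp(2*B_t)/3) dB_t.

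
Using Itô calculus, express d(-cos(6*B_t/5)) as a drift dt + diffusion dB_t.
d(-cos(6*B_t/5)) = (18*cos(6*B_t/5)/25) dt + (6*sin(6*B_t/5)/5) dB_t

Itô's formula for f(B_t) gives d f(B_t) = f'(B_t) dB_t + (1/2) f''(B_t) dt. Compute derivatives of f(x) = -cos(6*x/5):
  f'(x)  = 6*sin(6*x/5)/5
  f''(x) = 36*cos(6*x/5)/25
Substitute x = B_t and multiply the f'' term by 1/2:
  drift     = (1/2) * (36*cos(6*x/5)/25) evaluated at B_t = 18*cos(6*B_t/5)/25
  diffusion = (6*sin(6*x/5)/5) evaluated at B_t = 6*sin(6*B_t/5)/5
Therefore d(-cos(6*B_t/5)) = (18*cos(6*B_t/5)/25) dt + (6*sin(6*B_t/5)/5) dB_t.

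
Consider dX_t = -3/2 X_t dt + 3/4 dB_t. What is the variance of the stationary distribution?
lim Var(X_t) = 3/16

The OU SDE dX = -theta X dt + sigma dB admits the integrating factor exp(theta t): d(exp(theta t) X_t) = sigma exp(theta t) dB_t. Integrating from 0 to t gives X_t = x_0 * exp(-theta t) + sigma * int_0^t exp(-theta (t-s)) dB_s for any initial x_0. The Itô integral has variance (by the Itô isometry) sigma^2 * int_0^t exp(-2 theta (t - s)) ds = sigma^2 * (1 - exp(-2 theta t)) / (2 theta), independent of x_0.
With theta = 3/2, sigma = 3/4:
  Var(X_t) = (3/4)^2 * (1 - exp(-2*3/2 t)) / (2 * 3/2) = 3/16 - 3*exp(-3*t)/16.
As t -> infinity, exp(-2*3/2 t) -> 0, so the stationary variance is sigma^2 / (2 theta) = 3/16.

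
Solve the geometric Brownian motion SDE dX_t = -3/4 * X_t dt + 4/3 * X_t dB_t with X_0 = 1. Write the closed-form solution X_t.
X_t = 1 * exp((-59/36) * t + (4/3) * B_t)

For GBM dX = mu X dt + sigma X dB with X_0 = x_0, apply Itô to Y = log X: dY = (mu - sigma^2/2) dt + sigma dB, so Y_t = log(x_0) + (mu - sigma^2/2) t + sigma B_t and hence X_t = x_0 * exp((mu - sigma^2/2) t + sigma B_t).
With mu = -3/4, sigma = 4/3, x_0 = 1, this gives:
  X_t = 1 * exp((-59/36) * t + (4/3) * B_t).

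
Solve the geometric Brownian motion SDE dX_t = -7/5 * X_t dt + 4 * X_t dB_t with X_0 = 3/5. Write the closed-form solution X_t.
X_t = 3/5 * exp((-47/5) * t + (4) * B_t)

For GBM dX = mu X dt + sigma X dB with X_0 = x_0, apply Itô to Y = log X: dY = (mu - sigma^2/2) dt + sigma dB, so Y_t = log(x_0) + (mu - sigma^2/2) t + sigma B_t and hence X_t = x_0 * exp((mu - sigma^2/2) t + sigma B_t).
With mu = -7/5, sigma = 4, x_0 = 3/5, this gives:
  X_t = 3/5 * exp((-47/5) * t + (4) * B_t).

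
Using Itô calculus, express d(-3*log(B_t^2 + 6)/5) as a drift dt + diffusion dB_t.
d(-3*log(B_t^2 + 6)/5) = (3*(B_t^2 - 6)/(5*(B_t^2 + 6)^2)) dt + (-6*B_t/(5*B_t^2 + 30)) dB_t

Itô's formula for f(B_t) gives d f(B_t) = f'(B_t) dB_t + (1/2) f''(B_t) dt. Compute derivatives of f(x) = -3*log(x^2 + 6)/5:
  f'(x)  = -6*x/(5*x^2 + 30)
  f''(x) = 6*(x^2 - 6)/(5*(x^2 + 6)^2)
Substitute x = B_t and multiply the f'' term by 1/2:
  drift     = (1/2) * (6*(x^2 - 6)/(5*(x^2 + 6)^2)) evaluated at B_t = 3*(B_t^2 - 6)/(5*(B_t^2 + 6)^2)
  diffusion = (-6*x/(5*x^2 + 30)) evaluated at B_t = -6*B_t/(5*B_t^2 + 30)
Therefore d(-3*log(B_t^2 + 6)/5) = (3*(B_t^2 - 6)/(5*(B_t^2 + 6)^2)) dt + (-6*B_t/(5*B_t^2 + 30)) dB_t.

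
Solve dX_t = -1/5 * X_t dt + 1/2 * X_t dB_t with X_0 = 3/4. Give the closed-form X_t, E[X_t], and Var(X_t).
X_t = 3/4 * exp((-13/40) t + (1/2) B_t); E[X_t] = 3*exp(-t/5)/4; Var(X_t) = (9*exp(t/4) - 9)*exp(-2*t/5)/16

For GBM dX = mu X dt + sigma X dB with X_0 = x_0, apply Itô to Y = log X: dY = (mu - sigma^2/2) dt + sigma dB, so Y_t = log(x_0) + (mu - sigma^2/2) t + sigma B_t and hence X_t = x_0 * exp((mu - sigma^2/2) t + sigma B_t).
With mu = -1/5, sigma = 1/2, x_0 = 3/4, this gives:
  X_t = 3/4 * exp((-13/40) * t + (1/2) * B_t).
Since sigma*B_t ~ Normal(0, sigma^2 t), E[exp(sigma*B_t)] = exp(sigma^2 t / 2); so E[X_t] = x_0 * exp((mu - sigma^2/2) t) * exp(sigma^2 t / 2) = x_0 * exp(mu t) = 3*exp(-t/5)/4.
Var(X_t) = E[X_t^2] - (E[X_t])^2 = x_0^2 * exp(2 mu t) * (exp(sigma^2 t) - 1) = (9*exp(t/4) - 9)*exp(-2*t/5)/16.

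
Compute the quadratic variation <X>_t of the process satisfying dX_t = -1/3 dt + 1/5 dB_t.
<X>_t = t/25

For an Itô process dX_t = a(t) dt + b(t) dB_t, the quadratic variation is <X>_t = int_0^t b(s)^2 ds (the drift term does not contribute). Here b(s) = 1/5, so
  b(s)^2 = 1/25.
Integrating from 0 to t:
  <X>_t = int_0^t (1/25) ds = t/25.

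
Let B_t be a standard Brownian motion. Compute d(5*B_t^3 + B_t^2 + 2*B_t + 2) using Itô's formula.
d(5*B_t^3 + B_t^2 + 2*B_t + 2) = (15*B_t + 1) dt + (15*B_t^2 + 2*B_t + 2) dB_t

Itô's formula for f(B_t) gives d f(B_t) = f'(B_t) dB_t + (1/2) f''(B_t) dt. Compute derivatives of f(x) = 5*x^3 + x^2 + 2*x + 2:
  f'(x)  = 15*x^2 + 2*x + 2
  f''(x) = 30*x + 2
Substitute x = B_t and multiply the f'' term by 1/2:
  drift     = (1/2) * (30*x + 2) evaluated at B_t = 15*B_t + 1
  diffusion = (15*x^2 + 2*x + 2) evaluated at B_t = 15*B_t^2 + 2*B_t + 2
Therefore d(5*B_t^3 + B_t^2 + 2*B_t + 2) = (15*B_t + 1) dt + (15*B_t^2 + 2*B_t + 2) dB_t.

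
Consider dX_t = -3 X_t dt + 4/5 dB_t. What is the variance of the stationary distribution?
lim Var(X_t) = 8/75

The OU SDE dX = -theta X dt + sigma dB admits the integrating factor exp(theta t): d(exp(theta t) X_t) = sigma exp(theta t) dB_t. Integrating from 0 to t gives X_t = x_0 * exp(-theta t) + sigma * int_0^t exp(-theta (t-s)) dB_s for any initial x_0. The Itô integral has variance (by the Itô isometry) sigma^2 * int_0^t exp(-2 theta (t - s)) ds = sigma^2 * (1 - exp(-2 theta t)) / (2 theta), independent of x_0.
With theta = 3, sigma = 4/5:
  Var(X_t) = (4/5)^2 * (1 - exp(-2*3 t)) / (2 * 3) = 8/75 - 8*exp(-6*t)/75.
As t -> infinity, exp(-2*3 t) -> 0, so the stationary variance is sigma^2 / (2 theta) = 8/75.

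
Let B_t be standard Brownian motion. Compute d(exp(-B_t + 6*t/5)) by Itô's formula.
d(exp(-B_t + 6*t/5)) = (17*exp(-B_t + 6*t/5)/10) dt + (-exp(-B_t + 6*t/5)) dB_t

Itô's formula for f(t, x): d f(t, B_t) = (f_t + (1/2) f_xx) dt + f_x dB_t. Compute partials of f(t, x) = exp(6*t/5 - x):
  f_t(t,x)  = 6*exp(6*t/5 - x)/5
  f_x(t,x)  = -exp(6*t/5 - x)
  f_xx(t,x) = exp(6*t/5 - x)
Assemble drift = f_t + (1/2) f_xx = 17*exp(6*t/5 - x)/10 and diffusion = f_x = -exp(6*t/5 - x). Substituting x = B_t:
  d(exp(-B_t + 6*t/5)) = (17*exp(-B_t + 6*t/5)/10) dt + (-exp(-B_t + 6*t/5)) dB_t.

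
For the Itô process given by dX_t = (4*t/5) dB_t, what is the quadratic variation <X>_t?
<X>_t = 16*t^3/75

For an Itô process dX_t = a(t) dt + b(t) dB_t, the quadratic variation is <X>_t = int_0^t b(s)^2 ds (the drift term does not contribute). Here b(s) = 4*s/5, so
  b(s)^2 = 16*s^2/25.
Integrating from 0 to t:
  <X>_t = int_0^t (16*s^2/25) ds = 16*t^3/75.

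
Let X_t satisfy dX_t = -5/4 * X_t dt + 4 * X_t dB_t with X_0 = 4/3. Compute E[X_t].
E[X_t] = 4*exp(-5*t/4)/3

For GBM dX = mu X dt + sigma X dB with X_0 = x_0, apply Itô to Y = log X: dY = (mu - sigma^2/2) dt + sigma dB, so Y_t = log(x_0) + (mu - sigma^2/2) t + sigma B_t and hence X_t = x_0 * exp((mu - sigma^2/2) t + sigma B_t).
With mu = -5/4, sigma = 4, x_0 = 4/3, this gives:
  X_t = 4/3 * exp((-37/4) * t + (4) * B_t).
Since sigma*B_t ~ Normal(0, sigma^2 t), E[exp(sigma*B_t)] = exp(sigma^2 t / 2); so E[X_t] = x_0 * exp((mu - sigma^2/2) t) * exp(sigma^2 t / 2) = x_0 * exp(mu t) = 4*exp(-5*t/4)/3.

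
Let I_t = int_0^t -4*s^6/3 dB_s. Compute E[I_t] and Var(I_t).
E[I_t] = 0; Var(I_t) = 16*t^13/117

The Itô integral of a deterministic integrand f(s) has mean 0 because each increment f(s) * (B_{s+ds} - B_s) has mean 0. By the Itô isometry:
  Var( int_0^t f(s) dB_s ) = E[ (int_0^t f(s) dB_s)^2 ] = int_0^t f(s)^2 ds.
Here f(s) = -4*s^6/3, so f(s)^2 = 16*s^12/9. Integrate:
  int_0^t (16*s^12/9) ds = 16*t^13/117.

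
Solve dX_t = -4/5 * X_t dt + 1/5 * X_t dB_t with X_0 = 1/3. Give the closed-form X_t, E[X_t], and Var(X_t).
X_t = 1/3 * exp((-41/50) t + (1/5) B_t); E[X_t] = exp(-4*t/5)/3; Var(X_t) = (exp(t/25) - 1)*exp(-8*t/5)/9

For GBM dX = mu X dt + sigma X dB with X_0 = x_0, apply Itô to Y = log X: dY = (mu - sigma^2/2) dt + sigma dB, so Y_t = log(x_0) + (mu - sigma^2/2) t + sigma B_t and hence X_t = x_0 * exp((mu - sigma^2/2) t + sigma B_t).
With mu = -4/5, sigma = 1/5, x_0 = 1/3, this gives:
  X_t = 1/3 * exp((-41/50) * t + (1/5) * B_t).
Since sigma*B_t ~ Normal(0, sigma^2 t), E[exp(sigma*B_t)] = exp(sigma^2 t / 2); so E[X_t] = x_0 * exp((mu - sigma^2/2) t) * exp(sigma^2 t / 2) = x_0 * exp(mu t) = exp(-4*t/5)/3.
Var(X_t) = E[X_t^2] - (E[X_t])^2 = x_0^2 * exp(2 mu t) * (exp(sigma^2 t) - 1) = (exp(t/25) - 1)*exp(-8*t/5)/9.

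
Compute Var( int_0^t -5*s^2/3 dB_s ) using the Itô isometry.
Var = 5*t^5/9

The Itô integral of a deterministic integrand f(s) has mean 0 because each increment f(s) * (B_{s+ds} - B_s) has mean 0. By the Itô isometry:
  Var( int_0^t f(s) dB_s ) = E[ (int_0^t f(s) dB_s)^2 ] = int_0^t f(s)^2 ds.
Here f(s) = -5*s^2/3, so f(s)^2 = 25*s^4/9. Integrate:
  int_0^t (25*s^4/9) ds = 5*t^5/9.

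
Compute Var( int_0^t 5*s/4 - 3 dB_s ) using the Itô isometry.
Var = t*(25*t^2 - 180*t + 432)/48

The Itô integral of a deterministic integrand f(s) has mean 0 because each increment f(s) * (B_{s+ds} - B_s) has mean 0. By the Itô isometry:
  Var( int_0^t f(s) dB_s ) = E[ (int_0^t f(s) dB_s)^2 ] = int_0^t f(s)^2 ds.
Here f(s) = 5*s/4 - 3, so f(s)^2 = (5*s - 12)^2/16. Integrate:
  int_0^t ((5*s - 12)^2/16) ds = t*(25*t^2 - 180*t + 432)/48.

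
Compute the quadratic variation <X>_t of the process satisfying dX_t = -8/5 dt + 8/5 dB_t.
<X>_t = 64*t/25

For an Itô process dX_t = a(t) dt + b(t) dB_t, the quadratic variation is <X>_t = int_0^t b(s)^2 ds (the drift term does not contribute). Here b(s) = 8/5, so
  b(s)^2 = 64/25.
Integrating from 0 to t:
  <X>_t = int_0^t (64/25) ds = 64*t/25.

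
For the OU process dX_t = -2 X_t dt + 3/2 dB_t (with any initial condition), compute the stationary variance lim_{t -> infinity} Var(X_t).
lim Var(X_t) = 9/16

The OU SDE dX = -theta X dt + sigma dB admits the integrating factor exp(theta t): d(exp(theta t) X_t) = sigma exp(theta t) dB_t. Integrating from 0 to t gives X_t = x_0 * exp(-theta t) + sigma * int_0^t exp(-theta (t-s)) dB_s for any initial x_0. The Itô integral has variance (by the Itô isometry) sigma^2 * int_0^t exp(-2 theta (t - s)) ds = sigma^2 * (1 - exp(-2 theta t)) / (2 theta), independent of x_0.
With theta = 2, sigma = 3/2:
  Var(X_t) = (3/2)^2 * (1 - exp(-2*2 t)) / (2 * 2) = 9/16 - 9*exp(-4*t)/16.
As t -> infinity, exp(-2*2 t) -> 0, so the stationary variance is sigma^2 / (2 theta) = 9/16.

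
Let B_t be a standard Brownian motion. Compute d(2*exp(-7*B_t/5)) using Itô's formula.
d(2*exp(-7*B_t/5)) = (49*exp(-7*B_t/5)/25) dt + (-14*exp(-7*B_t/5)/5) dB_t

Itô's formula for f(B_t) gives d f(B_t) = f'(B_t) dB_t + (1/2) f''(B_t) dt. Compute derivatives of f(x) = 2*exp(-7*x/5):
  f'(x)  = -14*exp(-7*x/5)/5
  f''(x) = 98*exp(-7*x/5)/25
Substitute x = B_t and multiply the f'' term by 1/2:
  drift     = (1/2) * (98*exp(-7*x/5)/25) evaluated at B_t = 49*exp(-7*B_t/5)/25
  diffusion = (-14*exp(-7*x/5)/5) evaluated at B_t = -14*exp(-7*B_t/5)/5
Therefore d(2*exp(-7*B_t/5)) = (49*exp(-7*B_t/5)/25) dt + (-14*exp(-7*B_t/5)/5) dB_t.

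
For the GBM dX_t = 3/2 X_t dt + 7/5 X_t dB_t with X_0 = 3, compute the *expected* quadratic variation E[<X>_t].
E[<X>_t] = 441*exp(124*t/25)/124 - 441/124

<X>_t = int_0^t ((7/5) * X_s)^2 ds. Taking expectation inside the integral: E[<X>_t] = (7/5)^2 * int_0^t E[X_s^2] ds. For GBM, E[X_s^2] = x_0^2 * exp((2 mu + sigma^2) s). Integrating:
  E[<X>_t] = (7/5)^2 * 3^2 * (exp((2*(3/2) + (7/5)^2) t) - 1) / (2*(3/2) + (7/5)^2)
           = (7/5)^2 * 3^2 * (exp((124/25) t) - 1) / (124/25) = 441*exp(124*t/25)/124 - 441/124.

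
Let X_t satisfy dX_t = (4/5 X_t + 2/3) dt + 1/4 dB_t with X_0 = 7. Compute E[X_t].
E[X_t] = 47*exp(4*t/5)/6 - 5/6

Taking expectations and using E[dB_t] = 0, the mean m(t) = E[X_t] satisfies the ODE m'(t) = a m(t) + b with m(0) = x_0. With a = 4/5, b = 2/3, x_0 = 7, the solution is
  m(t) = x_0 * exp(a t) + (b/a) * (exp(a t) - 1)
       = 7 * exp((4/5) t) + ((2/3)/(4/5)) * (exp((4/5) t) - 1)
       = 47*exp(4*t/5)/6 - 5/6.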